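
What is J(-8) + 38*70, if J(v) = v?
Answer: 2652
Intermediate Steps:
J(-8) + 38*70 = -8 + 38*70 = -8 + 2660 = 2652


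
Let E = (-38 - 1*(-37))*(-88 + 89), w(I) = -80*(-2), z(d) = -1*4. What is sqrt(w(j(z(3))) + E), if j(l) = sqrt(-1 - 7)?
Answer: sqrt(159) ≈ 12.610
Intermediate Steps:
z(d) = -4
j(l) = 2*I*sqrt(2) (j(l) = sqrt(-8) = 2*I*sqrt(2))
w(I) = 160
E = -1 (E = (-38 + 37)*1 = -1*1 = -1)
sqrt(w(j(z(3))) + E) = sqrt(160 - 1) = sqrt(159)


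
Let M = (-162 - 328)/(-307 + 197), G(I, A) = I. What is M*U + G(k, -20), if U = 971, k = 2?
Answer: 47601/11 ≈ 4327.4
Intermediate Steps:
M = 49/11 (M = -490/(-110) = -490*(-1/110) = 49/11 ≈ 4.4545)
M*U + G(k, -20) = (49/11)*971 + 2 = 47579/11 + 2 = 47601/11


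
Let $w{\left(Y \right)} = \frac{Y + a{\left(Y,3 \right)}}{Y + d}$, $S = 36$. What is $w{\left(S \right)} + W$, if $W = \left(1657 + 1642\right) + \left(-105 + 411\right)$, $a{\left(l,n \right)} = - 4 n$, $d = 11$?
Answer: $\frac{169459}{47} \approx 3605.5$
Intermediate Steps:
$w{\left(Y \right)} = \frac{-12 + Y}{11 + Y}$ ($w{\left(Y \right)} = \frac{Y - 12}{Y + 11} = \frac{Y - 12}{11 + Y} = \frac{-12 + Y}{11 + Y}$)
$W = 3605$ ($W = 3299 + 306 = 3605$)
$w{\left(S \right)} + W = \frac{-12 + 36}{11 + 36} + 3605 = \frac{1}{47} \cdot 24 + 3605 = \frac{24}{47} + 3605 = \frac{169459}{47}$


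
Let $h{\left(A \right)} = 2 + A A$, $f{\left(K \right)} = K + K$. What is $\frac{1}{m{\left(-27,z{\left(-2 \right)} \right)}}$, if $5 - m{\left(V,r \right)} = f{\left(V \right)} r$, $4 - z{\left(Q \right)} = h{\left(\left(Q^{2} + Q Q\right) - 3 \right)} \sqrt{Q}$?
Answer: $\frac{221}{4300369} + \frac{1458 i \sqrt{2}}{4300369} \approx 5.1391 \cdot 10^{-5} + 0.00047948 i$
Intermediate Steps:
$f{\left(K \right)} = 2 K$
$h{\left(A \right)} = 2 + A^{2}$
$z{\left(Q \right)} = 4 - \sqrt{Q} \left(2 + \left(-3 + 2 Q^{2}\right)^{2}\right)$ ($z{\left(Q \right)} = 4 - \left(2 + \left(\left(Q^{2} + Q Q\right) - 3\right)^{2}\right) \sqrt{Q} = 4 - \left(2 + \left(\left(Q^{2} + Q^{2}\right) - 3\right)^{2}\right) \sqrt{Q} = 4 - \left(2 + \left(2 Q^{2} - 3\right)^{2}\right) \sqrt{Q} = 4 - \left(2 + \left(-3 + 2 Q^{2}\right)^{2}\right) \sqrt{Q} = 4 - \sqrt{Q} \left(2 + \left(-3 + 2 Q^{2}\right)^{2}\right)$)
$m{\left(V,r \right)} = 5 - 2 V r$
$\frac{1}{m{\left(-27,z{\left(-2 \right)} \right)}} = \frac{1}{5 - - 54 \left(4 - \sqrt{-2} \left(2 + \left(-3 + 2 \left(-2\right)^{2}\right)^{2}\right)\right)} = \frac{1}{5 - - 54 \left(4 - i \sqrt{2} \left(2 + \left(-3 + 2 \cdot 4\right)^{2}\right)\right)} = \frac{1}{5 - - 54 \left(4 - i \sqrt{2} \left(2 + \left(-3 + 8\right)^{2}\right)\right)} = \frac{1}{5 - - 54 \left(4 - i \sqrt{2} \left(2 + 5^{2}\right)\right)} = \frac{1}{5 - - 54 \left(4 - i \sqrt{2} \left(2 + 25\right)\right)} = \frac{1}{5 - - 54 \left(4 - i \sqrt{2} \cdot 27\right)} = \frac{1}{5 - - 54 \left(4 - 27 i \sqrt{2}\right)} = \frac{1}{5 + \left(216 - 1458 i \sqrt{2}\right)} = \frac{1}{221 - 1458 i \sqrt{2}}$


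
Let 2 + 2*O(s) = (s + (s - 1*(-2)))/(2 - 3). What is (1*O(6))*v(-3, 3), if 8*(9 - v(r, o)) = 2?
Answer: -70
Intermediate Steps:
v(r, o) = 35/4 (v(r, o) = 9 - 1/8*2 = 9 - 1/4 = 35/4)
O(s) = -2 - s (O(s) = -1 + ((s + (s - 1*(-2)))/(2 - 3))/2 = -1 + ((s + (s + 2))/(-1))/2 = -1 + ((s + (2 + s))*(-1))/2 = -1 + ((2 + 2*s)*(-1))/2 = -1 + (-2 - 2*s)/2 = -1 + (-1 - s) = -2 - s)
(1*O(6))*v(-3, 3) = (1*(-2 - 1*6))*(35/4) = (1*(-2 - 6))*(35/4) = (1*(-8))*(35/4) = -8*35/4 = -70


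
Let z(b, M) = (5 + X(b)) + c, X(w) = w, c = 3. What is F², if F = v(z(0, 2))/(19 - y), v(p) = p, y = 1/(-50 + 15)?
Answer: 19600/110889 ≈ 0.17675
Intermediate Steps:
y = -1/35 (y = 1/(-35) = -1/35 ≈ -0.028571)
z(b, M) = 8 + b (z(b, M) = (5 + b) + 3 = 8 + b)
F = 140/333 (F = (8 + 0)/(19 - 1*(-1/35)) = 8/(19 + 1/35) = 8/(666/35) = 8*(35/666) = 140/333 ≈ 0.42042)
F² = (140/333)² = 19600/110889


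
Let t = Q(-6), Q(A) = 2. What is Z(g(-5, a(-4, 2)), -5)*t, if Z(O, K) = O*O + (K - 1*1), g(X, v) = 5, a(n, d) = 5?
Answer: 38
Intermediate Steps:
Z(O, K) = -1 + K + O**2 (Z(O, K) = O**2 + (K - 1) = O**2 + (-1 + K) = -1 + K + O**2)
t = 2
Z(g(-5, a(-4, 2)), -5)*t = (-1 - 5 + 5**2)*2 = (-1 - 5 + 25)*2 = 19*2 = 38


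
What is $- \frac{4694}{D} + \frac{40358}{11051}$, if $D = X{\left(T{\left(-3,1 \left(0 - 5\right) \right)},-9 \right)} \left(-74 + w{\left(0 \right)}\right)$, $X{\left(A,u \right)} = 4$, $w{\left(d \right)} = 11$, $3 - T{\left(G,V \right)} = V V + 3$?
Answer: $\frac{31021805}{1392426} \approx 22.279$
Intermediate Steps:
$T{\left(G,V \right)} = - V^{2}$ ($T{\left(G,V \right)} = 3 - \left(V V + 3\right) = 3 - \left(V^{2} + 3\right) = 3 - \left(3 + V^{2}\right) = - V^{2}$)
$D = -252$ ($D = 4 \left(-74 + 11\right) = 4 \left(-63\right) = -252$)
$- \frac{4694}{D} + \frac{40358}{11051} = - \frac{4694}{-252} + \frac{40358}{11051} = \left(-4694\right) \left(- \frac{1}{252}\right) + 40358 \cdot \frac{1}{11051} = \frac{2347}{126} + \frac{40358}{11051} = \frac{31021805}{1392426}$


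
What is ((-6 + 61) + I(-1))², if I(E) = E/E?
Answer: 3136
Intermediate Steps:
I(E) = 1
((-6 + 61) + I(-1))² = ((-6 + 61) + 1)² = (55 + 1)² = 56² = 3136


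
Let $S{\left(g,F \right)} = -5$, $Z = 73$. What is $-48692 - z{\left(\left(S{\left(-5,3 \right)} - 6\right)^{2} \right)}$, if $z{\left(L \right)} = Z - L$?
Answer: $-48644$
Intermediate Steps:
$z{\left(L \right)} = 73 - L$
$-48692 - z{\left(\left(S{\left(-5,3 \right)} - 6\right)^{2} \right)} = -48692 - \left(73 - \left(-5 - 6\right)^{2}\right) = -48692 - \left(73 - \left(-11\right)^{2}\right) = -48692 - \left(73 - 121\right) = -48692 - -48 = -48692 + 48 = -48644$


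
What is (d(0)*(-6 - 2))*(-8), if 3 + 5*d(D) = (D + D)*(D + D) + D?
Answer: -192/5 ≈ -38.400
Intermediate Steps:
d(D) = -⅗ + D/5 + 4*D²/5 (d(D) = -⅗ + ((D + D)*(D + D) + D)/5 = -⅗ + ((2*D)*(2*D) + D)/5 = -⅗ + (4*D² + D)/5 = -⅗ + (D + 4*D²)/5 = -⅗ + (D/5 + 4*D²/5) = -⅗ + D/5 + 4*D²/5)
(d(0)*(-6 - 2))*(-8) = ((-⅗ + (⅕)*0 + (⅘)*0²)*(-6 - 2))*(-8) = ((-⅗ + 0 + (⅘)*0)*(-8))*(-8) = ((-⅗ + 0 + 0)*(-8))*(-8) = -⅗*(-8)*(-8) = (24/5)*(-8) = -192/5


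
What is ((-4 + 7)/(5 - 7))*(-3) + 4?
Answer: 17/2 ≈ 8.5000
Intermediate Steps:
((-4 + 7)/(5 - 7))*(-3) + 4 = (3/(-2))*(-3) + 4 = (3*(-½))*(-3) + 4 = -3/2*(-3) + 4 = 9/2 + 4 = 17/2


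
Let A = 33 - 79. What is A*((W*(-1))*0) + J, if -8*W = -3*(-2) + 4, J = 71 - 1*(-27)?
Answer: 98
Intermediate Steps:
A = -46
J = 98 (J = 71 + 27 = 98)
W = -5/4 (W = -(-3*(-2) + 4)/8 = -(6 + 4)/8 = -1/8*10 = -5/4 ≈ -1.2500)
A*((W*(-1))*0) + J = -46*(-5/4*(-1))*0 + 98 = -115*0/2 + 98 = -46*0 + 98 = 0 + 98 = 98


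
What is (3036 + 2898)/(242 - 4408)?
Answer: -2967/2083 ≈ -1.4244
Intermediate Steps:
(3036 + 2898)/(242 - 4408) = 5934/(-4166) = 5934*(-1/4166) = -2967/2083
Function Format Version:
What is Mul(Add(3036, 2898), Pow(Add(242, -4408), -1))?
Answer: Rational(-2967, 2083) ≈ -1.4244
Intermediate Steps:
Mul(Add(3036, 2898), Pow(Add(242, -4408), -1)) = Mul(5934, Pow(-4166, -1)) = Mul(5934, Rational(-1, 4166)) = Rational(-2967, 2083)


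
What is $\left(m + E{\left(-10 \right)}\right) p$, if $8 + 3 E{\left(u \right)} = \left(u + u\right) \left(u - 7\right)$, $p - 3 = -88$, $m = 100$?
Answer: $- \frac{53720}{3} \approx -17907.0$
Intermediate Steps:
$p = -85$ ($p = 3 - 88 = -85$)
$E{\left(u \right)} = - \frac{8}{3} + \frac{2 u \left(-7 + u\right)}{3}$ ($E{\left(u \right)} = - \frac{8}{3} + \frac{\left(u + u\right) \left(u - 7\right)}{3} = - \frac{8}{3} + \frac{2 u \left(-7 + u\right)}{3}$)
$\left(m + E{\left(-10 \right)}\right) p = \left(100 - \left(-44 - \frac{200}{3}\right)\right) \left(-85\right) = \left(100 + \left(- \frac{8}{3} + \frac{140}{3} + \frac{2}{3} \cdot 100\right)\right) \left(-85\right) = \left(100 + \left(- \frac{8}{3} + \frac{140}{3} + \frac{200}{3}\right)\right) \left(-85\right) = \left(100 + \frac{332}{3}\right) \left(-85\right) = \frac{632}{3} \left(-85\right) = - \frac{53720}{3}$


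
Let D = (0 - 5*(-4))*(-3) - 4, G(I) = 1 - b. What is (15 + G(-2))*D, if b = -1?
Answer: -1088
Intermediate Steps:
G(I) = 2 (G(I) = 1 - 1*(-1) = 1 + 1 = 2)
D = -64 (D = (0 + 20)*(-3) - 4 = 20*(-3) - 4 = -60 - 4 = -64)
(15 + G(-2))*D = (15 + 2)*(-64) = 17*(-64) = -1088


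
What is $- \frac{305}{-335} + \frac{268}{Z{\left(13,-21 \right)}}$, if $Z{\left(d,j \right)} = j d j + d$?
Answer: $\frac{184231}{192491} \approx 0.95709$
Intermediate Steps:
$Z{\left(d,j \right)} = d + d j^{2}$ ($Z{\left(d,j \right)} = d j j + d = d j^{2} + d = d + d j^{2}$)
$- \frac{305}{-335} + \frac{268}{Z{\left(13,-21 \right)}} = - \frac{305}{-335} + \frac{268}{13 \left(1 + \left(-21\right)^{2}\right)} = \left(-305\right) \left(- \frac{1}{335}\right) + \frac{268}{13 \left(1 + 441\right)} = \frac{61}{67} + \frac{268}{13 \cdot 442} = \frac{61}{67} + \frac{268}{5746} = \frac{61}{67} + 268 \cdot \frac{1}{5746} = \frac{61}{67} + \frac{134}{2873} = \frac{184231}{192491}$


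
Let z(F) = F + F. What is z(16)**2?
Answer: 1024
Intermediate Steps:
z(F) = 2*F
z(16)**2 = (2*16)**2 = 32**2 = 1024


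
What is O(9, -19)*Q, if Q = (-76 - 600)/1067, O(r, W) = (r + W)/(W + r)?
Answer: -676/1067 ≈ -0.63355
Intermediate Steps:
O(r, W) = 1 (O(r, W) = (W + r)/(W + r) = 1)
Q = -676/1067 (Q = -676*1/1067 = -676/1067 ≈ -0.63355)
O(9, -19)*Q = 1*(-676/1067) = -676/1067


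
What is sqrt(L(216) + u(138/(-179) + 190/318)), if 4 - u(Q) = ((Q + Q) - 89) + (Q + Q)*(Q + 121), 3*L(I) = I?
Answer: sqrt(167890875535)/28461 ≈ 14.397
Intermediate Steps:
L(I) = I/3
u(Q) = 93 - 2*Q - 2*Q*(121 + Q) (u(Q) = 4 - (((Q + Q) - 89) + (Q + Q)*(Q + 121)) = 4 - ((2*Q - 89) + (2*Q)*(121 + Q)) = 4 - ((-89 + 2*Q) + 2*Q*(121 + Q)) = 4 - (-89 + 2*Q + 2*Q*(121 + Q)) = 4 + (89 - 2*Q - 2*Q*(121 + Q)) = 93 - 2*Q - 2*Q*(121 + Q))
sqrt(L(216) + u(138/(-179) + 190/318)) = sqrt((1/3)*216 + (93 - 244*(138/(-179) + 190/318) - 2*(138/(-179) + 190/318)**2)) = sqrt(72 + (93 - 244*(138*(-1/179) + 190*(1/318)) - 2*(138*(-1/179) + 190*(1/318))**2)) = sqrt(72 + (93 - 244*(-138/179 + 95/159) - 2*(-138/179 + 95/159)**2)) = sqrt(72 + (93 - 244*(-4937/28461) - 2*(-4937/28461)**2)) = sqrt(72 + (93 + 1204628/28461 - 2*24373969/810028521)) = sqrt(72 + (93 + 1204628/28461 - 48747938/810028521)) = sqrt(72 + 109568822023/810028521) = sqrt(167890875535/810028521) = sqrt(167890875535)/28461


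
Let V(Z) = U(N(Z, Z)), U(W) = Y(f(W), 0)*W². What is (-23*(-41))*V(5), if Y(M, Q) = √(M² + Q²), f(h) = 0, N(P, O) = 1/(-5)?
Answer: 0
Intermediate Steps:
N(P, O) = -⅕ (N(P, O) = 1*(-⅕) = -⅕)
U(W) = 0 (U(W) = √(0² + 0²)*W² = √(0 + 0)*W² = √0*W² = 0*W² = 0)
V(Z) = 0
(-23*(-41))*V(5) = -23*(-41)*0 = 943*0 = 0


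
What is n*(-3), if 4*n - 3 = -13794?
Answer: 41373/4 ≈ 10343.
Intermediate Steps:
n = -13791/4 (n = ¾ + (¼)*(-13794) = ¾ - 6897/2 = -13791/4 ≈ -3447.8)
n*(-3) = -13791/4*(-3) = 41373/4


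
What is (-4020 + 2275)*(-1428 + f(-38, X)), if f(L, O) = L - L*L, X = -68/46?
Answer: 5077950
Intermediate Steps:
X = -34/23 (X = -68*1/46 = -34/23 ≈ -1.4783)
f(L, O) = L - L**2
(-4020 + 2275)*(-1428 + f(-38, X)) = (-4020 + 2275)*(-1428 - 38*(1 - 1*(-38))) = -1745*(-1428 - 38*(1 + 38)) = -1745*(-1428 - 38*39) = -1745*(-1428 - 1482) = -1745*(-2910) = 5077950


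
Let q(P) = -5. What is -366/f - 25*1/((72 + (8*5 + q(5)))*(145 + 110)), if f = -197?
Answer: 1996277/1075029 ≈ 1.8570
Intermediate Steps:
-366/f - 25*1/((72 + (8*5 + q(5)))*(145 + 110)) = -366/(-197) - 25*1/((72 + (8*5 - 5))*(145 + 110)) = -366*(-1/197) - 25*1/(255*(72 + (40 - 5))) = 366/197 - 25*1/(255*(72 + 35)) = 366/197 - 25/(107*255) = 366/197 - 25/27285 = 366/197 - 25*1/27285 = 366/197 - 5/5457 = 1996277/1075029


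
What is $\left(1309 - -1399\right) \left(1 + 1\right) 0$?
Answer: $0$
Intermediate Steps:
$\left(1309 - -1399\right) \left(1 + 1\right) 0 = \left(1309 + 1399\right) 2 \cdot 0 = 2708 \cdot 0 = 0$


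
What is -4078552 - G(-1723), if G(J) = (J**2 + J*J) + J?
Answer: -10014287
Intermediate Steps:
G(J) = J + 2*J**2 (G(J) = (J**2 + J**2) + J = 2*J**2 + J = J + 2*J**2)
-4078552 - G(-1723) = -4078552 - (-1723)*(1 + 2*(-1723)) = -4078552 - (-1723)*(1 - 3446) = -4078552 - (-1723)*(-3445) = -4078552 - 1*5935735 = -4078552 - 5935735 = -10014287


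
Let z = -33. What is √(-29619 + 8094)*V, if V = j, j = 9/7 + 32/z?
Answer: 365*I*√861/231 ≈ 46.364*I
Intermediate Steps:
j = 73/231 (j = 9/7 + 32/(-33) = 9*(⅐) + 32*(-1/33) = 9/7 - 32/33 = 73/231 ≈ 0.31602)
V = 73/231 ≈ 0.31602
√(-29619 + 8094)*V = √(-29619 + 8094)*(73/231) = √(-21525)*(73/231) = (5*I*√861)*(73/231) = 365*I*√861/231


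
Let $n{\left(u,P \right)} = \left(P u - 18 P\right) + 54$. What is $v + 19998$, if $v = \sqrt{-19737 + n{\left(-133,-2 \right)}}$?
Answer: $19998 + i \sqrt{19381} \approx 19998.0 + 139.22 i$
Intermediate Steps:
$n{\left(u,P \right)} = 54 - 18 P + P u$ ($n{\left(u,P \right)} = \left(- 18 P + P u\right) + 54 = 54 - 18 P + P u$)
$v = i \sqrt{19381}$ ($v = \sqrt{-19737 - -356} = \sqrt{-19737 + \left(54 + 36 + 266\right)} = \sqrt{-19737 + 356} = \sqrt{-19381} = i \sqrt{19381} \approx 139.22 i$)
$v + 19998 = i \sqrt{19381} + 19998 = 19998 + i \sqrt{19381}$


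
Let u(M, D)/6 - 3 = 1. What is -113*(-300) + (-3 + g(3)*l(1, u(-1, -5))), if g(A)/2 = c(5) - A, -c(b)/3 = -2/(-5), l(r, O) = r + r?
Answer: 169401/5 ≈ 33880.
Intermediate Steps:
u(M, D) = 24 (u(M, D) = 18 + 6*1 = 18 + 6 = 24)
l(r, O) = 2*r
c(b) = -6/5 (c(b) = -(-6)/(-5) = -(-6)*(-1)/5 = -3*⅖ = -6/5)
g(A) = -12/5 - 2*A (g(A) = 2*(-6/5 - A) = -12/5 - 2*A)
-113*(-300) + (-3 + g(3)*l(1, u(-1, -5))) = -113*(-300) + (-3 + (-12/5 - 2*3)*(2*1)) = 33900 + (-3 + (-12/5 - 6)*2) = 33900 + (-3 - 42/5*2) = 33900 + (-3 - 84/5) = 33900 - 99/5 = 169401/5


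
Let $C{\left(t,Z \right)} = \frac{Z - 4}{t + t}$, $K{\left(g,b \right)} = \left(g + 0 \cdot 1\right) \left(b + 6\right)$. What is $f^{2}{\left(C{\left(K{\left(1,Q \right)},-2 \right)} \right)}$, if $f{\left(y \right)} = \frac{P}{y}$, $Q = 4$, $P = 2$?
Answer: $\frac{400}{9} \approx 44.444$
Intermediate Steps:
$K{\left(g,b \right)} = g \left(6 + b\right)$ ($K{\left(g,b \right)} = \left(g + 0\right) \left(6 + b\right) = g \left(6 + b\right)$)
$C{\left(t,Z \right)} = \frac{-4 + Z}{2 t}$
$f{\left(y \right)} = \frac{2}{y}$
$f^{2}{\left(C{\left(K{\left(1,Q \right)},-2 \right)} \right)} = \left(\frac{2}{\frac{1}{2} \frac{1}{1 \left(6 + 4\right)} \left(-4 - 2\right)}\right)^{2} = \left(\frac{2}{\frac{1}{2} \frac{1}{1 \cdot 10} \left(-6\right)}\right)^{2} = \left(\frac{2}{\frac{1}{2} \cdot \frac{1}{10} \left(-6\right)}\right)^{2} = \left(\frac{2}{- \frac{3}{10}}\right)^{2} = \left(2 \left(- \frac{10}{3}\right)\right)^{2} = \left(- \frac{20}{3}\right)^{2} = \frac{400}{9}$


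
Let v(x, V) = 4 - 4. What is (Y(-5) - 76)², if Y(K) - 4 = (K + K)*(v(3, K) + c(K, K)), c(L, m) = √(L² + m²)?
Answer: 10184 + 7200*√2 ≈ 20366.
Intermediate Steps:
v(x, V) = 0
Y(K) = 4 + 2*K*√2*√(K²) (Y(K) = 4 + (K + K)*(0 + √(K² + K²)) = 4 + (2*K)*(0 + √(2*K²)) = 4 + (2*K)*(0 + √2*√(K²)) = 4 + (2*K)*(√2*√(K²)) = 4 + 2*K*√2*√(K²))
(Y(-5) - 76)² = ((4 + 2*(-5)*√2*√((-5)²)) - 76)² = ((4 + 2*(-5)*√2*√25) - 76)² = ((4 + 2*(-5)*√2*5) - 76)² = ((4 - 50*√2) - 76)² = (-72 - 50*√2)²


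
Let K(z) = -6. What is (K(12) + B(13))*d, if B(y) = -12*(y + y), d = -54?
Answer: 17172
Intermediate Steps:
B(y) = -24*y
(K(12) + B(13))*d = (-6 - 24*13)*(-54) = (-6 - 312)*(-54) = -318*(-54) = 17172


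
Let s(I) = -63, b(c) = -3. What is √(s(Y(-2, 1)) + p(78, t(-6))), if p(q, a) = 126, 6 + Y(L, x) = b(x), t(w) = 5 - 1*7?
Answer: 3*√7 ≈ 7.9373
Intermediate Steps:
t(w) = -2 (t(w) = 5 - 7 = -2)
Y(L, x) = -9 (Y(L, x) = -6 - 3 = -9)
√(s(Y(-2, 1)) + p(78, t(-6))) = √(-63 + 126) = √63 = 3*√7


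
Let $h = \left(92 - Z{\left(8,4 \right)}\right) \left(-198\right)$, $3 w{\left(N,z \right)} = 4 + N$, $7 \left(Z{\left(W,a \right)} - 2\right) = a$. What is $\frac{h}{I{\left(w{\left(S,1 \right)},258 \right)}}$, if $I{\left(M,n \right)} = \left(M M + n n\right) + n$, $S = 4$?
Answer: $- \frac{557766}{2105117} \approx -0.26496$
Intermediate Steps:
$Z{\left(W,a \right)} = 2 + \frac{a}{7}$
$w{\left(N,z \right)} = \frac{4}{3} + \frac{N}{3}$ ($w{\left(N,z \right)} = \frac{4 + N}{3} = \frac{4}{3} + \frac{N}{3}$)
$I{\left(M,n \right)} = n + M^{2} + n^{2}$ ($I{\left(M,n \right)} = \left(M^{2} + n^{2}\right) + n = n + M^{2} + n^{2}$)
$h = - \frac{123948}{7}$ ($h = \left(92 - \left(2 + \frac{1}{7} \cdot 4\right)\right) \left(-198\right) = \left(92 - \left(2 + \frac{4}{7}\right)\right) \left(-198\right) = \left(92 - \frac{18}{7}\right) \left(-198\right) = \frac{626}{7} \left(-198\right) = - \frac{123948}{7} \approx -17707.0$)
$\frac{h}{I{\left(w{\left(S,1 \right)},258 \right)}} = - \frac{123948}{7 \left(258 + \left(\frac{4}{3} + \frac{1}{3} \cdot 4\right)^{2} + 258^{2}\right)} = - \frac{123948}{7 \left(258 + \left(\frac{4}{3} + \frac{4}{3}\right)^{2} + 66564\right)} = - \frac{123948}{7 \left(258 + \left(\frac{8}{3}\right)^{2} + 66564\right)} = - \frac{123948}{7 \left(258 + \frac{64}{9} + 66564\right)} = - \frac{123948}{7 \cdot \frac{601462}{9}} = \left(- \frac{123948}{7}\right) \frac{9}{601462} = - \frac{557766}{2105117}$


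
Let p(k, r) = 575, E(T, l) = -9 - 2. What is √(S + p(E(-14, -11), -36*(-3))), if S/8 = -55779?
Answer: I*√445657 ≈ 667.58*I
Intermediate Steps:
E(T, l) = -11
S = -446232 (S = 8*(-55779) = -446232)
√(S + p(E(-14, -11), -36*(-3))) = √(-446232 + 575) = √(-445657) = I*√445657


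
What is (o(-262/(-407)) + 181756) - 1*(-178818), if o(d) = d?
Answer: 146753880/407 ≈ 3.6057e+5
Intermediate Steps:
(o(-262/(-407)) + 181756) - 1*(-178818) = (-262/(-407) + 181756) - 1*(-178818) = (-262*(-1/407) + 181756) + 178818 = (262/407 + 181756) + 178818 = 73974954/407 + 178818 = 146753880/407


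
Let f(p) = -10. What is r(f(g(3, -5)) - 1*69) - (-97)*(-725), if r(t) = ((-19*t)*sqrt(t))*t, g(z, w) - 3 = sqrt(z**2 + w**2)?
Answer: -70325 - 118579*I*sqrt(79) ≈ -70325.0 - 1.054e+6*I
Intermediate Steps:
g(z, w) = 3 + sqrt(w**2 + z**2) (g(z, w) = 3 + sqrt(z**2 + w**2) = 3 + sqrt(w**2 + z**2))
r(t) = -19*t**(5/2) (r(t) = (-19*t**(3/2))*t = -19*t**(5/2))
r(f(g(3, -5)) - 1*69) - (-97)*(-725) = -19*(-10 - 1*69)**(5/2) - (-97)*(-725) = -19*(-10 - 69)**(5/2) - 1*70325 = -118579*I*sqrt(79) - 70325 = -70325 - 118579*I*sqrt(79)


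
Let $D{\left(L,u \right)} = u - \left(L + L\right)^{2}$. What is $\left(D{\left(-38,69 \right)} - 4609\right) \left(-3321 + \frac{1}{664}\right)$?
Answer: $\frac{5687063797}{166} \approx 3.4259 \cdot 10^{7}$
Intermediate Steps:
$D{\left(L,u \right)} = u - 4 L^{2}$ ($D{\left(L,u \right)} = u - \left(2 L\right)^{2} = u - 4 L^{2}$)
$\left(D{\left(-38,69 \right)} - 4609\right) \left(-3321 + \frac{1}{664}\right) = \left(\left(69 - 4 \left(-38\right)^{2}\right) - 4609\right) \left(-3321 + \frac{1}{664}\right) = \left(\left(69 - 5776\right) - 4609\right) \left(-3321 + \frac{1}{664}\right) = \left(\left(69 - 5776\right) - 4609\right) \left(- \frac{2205143}{664}\right) = \left(-5707 - 4609\right) \left(- \frac{2205143}{664}\right) = \left(-10316\right) \left(- \frac{2205143}{664}\right) = \frac{5687063797}{166}$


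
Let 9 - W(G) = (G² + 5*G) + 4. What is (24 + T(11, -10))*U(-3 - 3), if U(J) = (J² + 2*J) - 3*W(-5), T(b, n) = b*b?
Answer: 1305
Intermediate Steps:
T(b, n) = b²
W(G) = 5 - G² - 5*G (W(G) = 9 - ((G² + 5*G) + 4) = 9 - (4 + G² + 5*G) = 9 + (-4 - G² - 5*G) = 5 - G² - 5*G)
U(J) = -15 + J² + 2*J (U(J) = (J² + 2*J) - 3*(5 - 1*(-5)² - 5*(-5)) = (J² + 2*J) - 3*(5 - 1*25 + 25) = (J² + 2*J) - 3*(5 - 25 + 25) = (J² + 2*J) - 3*5 = (J² + 2*J) - 15 = -15 + J² + 2*J)
(24 + T(11, -10))*U(-3 - 3) = (24 + 11²)*(-15 + (-3 - 3)² + 2*(-3 - 3)) = (24 + 121)*(-15 + (-6)² + 2*(-6)) = 145*(-15 + 36 - 12) = 145*9 = 1305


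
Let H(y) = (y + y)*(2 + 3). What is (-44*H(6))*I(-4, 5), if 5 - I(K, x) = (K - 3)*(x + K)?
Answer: -31680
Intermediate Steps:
H(y) = 10*y (H(y) = (2*y)*5 = 10*y)
I(K, x) = 5 - (-3 + K)*(K + x) (I(K, x) = 5 - (K - 3)*(x + K) = 5 - (-3 + K)*(K + x))
(-44*H(6))*I(-4, 5) = (-440*6)*(5 - 1*(-4)² + 3*(-4) + 3*5 - 1*(-4)*5) = (-44*60)*(5 - 1*16 - 12 + 15 + 20) = -2640*(5 - 16 - 12 + 15 + 20) = -2640*12 = -31680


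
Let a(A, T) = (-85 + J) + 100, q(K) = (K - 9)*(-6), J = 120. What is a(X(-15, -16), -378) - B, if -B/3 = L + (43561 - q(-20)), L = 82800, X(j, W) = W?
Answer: 378696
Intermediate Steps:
q(K) = 54 - 6*K (q(K) = (-9 + K)*(-6) = 54 - 6*K)
a(A, T) = 135 (a(A, T) = (-85 + 120) + 100 = 35 + 100 = 135)
B = -378561 (B = -3*(82800 + (43561 - (54 - 6*(-20)))) = -3*(82800 + (43561 - (54 + 120))) = -3*(82800 + (43561 - 1*174)) = -3*(82800 + (43561 - 174)) = -3*(82800 + 43387) = -3*126187 = -378561)
a(X(-15, -16), -378) - B = 135 - 1*(-378561) = 135 + 378561 = 378696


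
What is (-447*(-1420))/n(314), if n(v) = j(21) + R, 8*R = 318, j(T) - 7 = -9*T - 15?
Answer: -2538960/629 ≈ -4036.5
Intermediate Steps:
j(T) = -8 - 9*T (j(T) = 7 + (-9*T - 15) = 7 + (-15 - 9*T) = -8 - 9*T)
R = 159/4 (R = (1/8)*318 = 159/4 ≈ 39.750)
n(v) = -629/4 (n(v) = (-8 - 9*21) + 159/4 = (-8 - 189) + 159/4 = -197 + 159/4 = -629/4)
(-447*(-1420))/n(314) = (-447*(-1420))/(-629/4) = 634740*(-4/629) = -2538960/629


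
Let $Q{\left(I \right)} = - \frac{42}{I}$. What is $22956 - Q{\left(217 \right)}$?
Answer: $\frac{711642}{31} \approx 22956.0$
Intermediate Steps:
$22956 - Q{\left(217 \right)} = 22956 - - \frac{42}{217} = 22956 - \left(-42\right) \frac{1}{217} = 22956 - - \frac{6}{31} = 22956 + \frac{6}{31} = \frac{711642}{31}$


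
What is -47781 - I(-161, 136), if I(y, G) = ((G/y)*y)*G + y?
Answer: -66116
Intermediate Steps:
I(y, G) = y + G² (I(y, G) = G*G + y = G² + y = y + G²)
-47781 - I(-161, 136) = -47781 - (-161 + 136²) = -47781 - (-161 + 18496) = -47781 - 1*18335 = -47781 - 18335 = -66116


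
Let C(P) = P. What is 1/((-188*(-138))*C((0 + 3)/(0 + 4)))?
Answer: 1/19458 ≈ 5.1393e-5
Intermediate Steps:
1/((-188*(-138))*C((0 + 3)/(0 + 4))) = 1/((-188*(-138))*((0 + 3)/(0 + 4))) = 1/(25944*(3/4)) = 1/(25944*(3*(¼))) = 1/(25944*(¾)) = 1/19458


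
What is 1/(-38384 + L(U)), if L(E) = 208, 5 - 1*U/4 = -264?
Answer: -1/38176 ≈ -2.6194e-5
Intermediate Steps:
U = 1076 (U = 20 - 4*(-264) = 20 + 1056 = 1076)
1/(-38384 + L(U)) = 1/(-38384 + 208) = 1/(-38176) = -1/38176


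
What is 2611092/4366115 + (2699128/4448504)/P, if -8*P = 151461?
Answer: 219899235057965236/367722317729412945 ≈ 0.59800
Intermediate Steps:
P = -151461/8 (P = -⅛*151461 = -151461/8 ≈ -18933.)
2611092/4366115 + (2699128/4448504)/P = 2611092/4366115 + (2699128/4448504)/(-151461/8) = 2611092*(1/4366115) + (2699128*(1/4448504))*(-8/151461) = 2611092/4366115 + (337391/556063)*(-8/151461) = 2611092/4366115 - 2699128/84221858043 = 219899235057965236/367722317729412945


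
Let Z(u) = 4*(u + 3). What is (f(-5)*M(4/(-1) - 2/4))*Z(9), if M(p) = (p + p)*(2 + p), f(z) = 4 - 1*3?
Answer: 1080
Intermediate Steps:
Z(u) = 12 + 4*u (Z(u) = 4*(3 + u) = 12 + 4*u)
f(z) = 1 (f(z) = 4 - 3 = 1)
M(p) = 2*p*(2 + p) (M(p) = (2*p)*(2 + p) = 2*p*(2 + p))
(f(-5)*M(4/(-1) - 2/4))*Z(9) = (1*(2*(4/(-1) - 2/4)*(2 + (4/(-1) - 2/4))))*(12 + 4*9) = (1*(2*(4*(-1) - 2*1/4)*(2 + (4*(-1) - 2*1/4))))*(12 + 36) = (1*(2*(-4 - 1/2)*(2 + (-4 - 1/2))))*48 = (1*(2*(-9/2)*(2 - 9/2)))*48 = (1*(2*(-9/2)*(-5/2)))*48 = (1*(45/2))*48 = (45/2)*48 = 1080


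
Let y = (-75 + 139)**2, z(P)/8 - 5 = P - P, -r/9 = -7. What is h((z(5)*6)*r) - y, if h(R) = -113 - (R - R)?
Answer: -4209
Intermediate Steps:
r = 63 (r = -9*(-7) = 63)
z(P) = 40 (z(P) = 40 + 8*(P - P) = 40 + 8*0 = 40 + 0 = 40)
y = 4096 (y = 64**2 = 4096)
h(R) = -113 (h(R) = -113 - 1*0 = -113 + 0 = -113)
h((z(5)*6)*r) - y = -113 - 1*4096 = -113 - 4096 = -4209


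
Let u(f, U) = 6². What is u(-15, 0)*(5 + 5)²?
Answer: 3600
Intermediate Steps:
u(f, U) = 36
u(-15, 0)*(5 + 5)² = 36*(5 + 5)² = 36*10² = 36*100 = 3600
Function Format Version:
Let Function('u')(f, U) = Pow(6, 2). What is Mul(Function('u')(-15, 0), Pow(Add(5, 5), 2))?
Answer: 3600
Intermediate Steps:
Function('u')(f, U) = 36
Mul(Function('u')(-15, 0), Pow(Add(5, 5), 2)) = Mul(36, Pow(Add(5, 5), 2)) = Mul(36, Pow(10, 2)) = Mul(36, 100) = 3600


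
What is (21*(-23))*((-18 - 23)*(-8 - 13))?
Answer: -415863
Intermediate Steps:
(21*(-23))*((-18 - 23)*(-8 - 13)) = -(-19803)*(-21) = -483*861 = -415863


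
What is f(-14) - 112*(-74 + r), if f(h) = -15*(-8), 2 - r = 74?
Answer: 16472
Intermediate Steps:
r = -72 (r = 2 - 1*74 = 2 - 74 = -72)
f(h) = 120
f(-14) - 112*(-74 + r) = 120 - 112*(-74 - 72) = 120 - 112*(-146) = 120 + 16352 = 16472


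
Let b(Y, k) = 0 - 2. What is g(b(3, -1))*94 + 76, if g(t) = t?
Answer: -112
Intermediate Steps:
b(Y, k) = -2
g(b(3, -1))*94 + 76 = -2*94 + 76 = -188 + 76 = -112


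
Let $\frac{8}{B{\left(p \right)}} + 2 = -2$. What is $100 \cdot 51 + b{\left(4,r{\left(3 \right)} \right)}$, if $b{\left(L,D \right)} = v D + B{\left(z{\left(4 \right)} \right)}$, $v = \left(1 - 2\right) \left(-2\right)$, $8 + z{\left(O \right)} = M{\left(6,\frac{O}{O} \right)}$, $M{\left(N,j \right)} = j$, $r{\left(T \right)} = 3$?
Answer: $5104$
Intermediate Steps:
$z{\left(O \right)} = -7$ ($z{\left(O \right)} = -8 + \frac{O}{O} = -8 + 1 = -7$)
$B{\left(p \right)} = -2$ ($B{\left(p \right)} = \frac{8}{-2 - 2} = \frac{8}{-4} = 8 \left(- \frac{1}{4}\right) = -2$)
$v = 2$ ($v = \left(-1\right) \left(-2\right) = 2$)
$b{\left(L,D \right)} = -2 + 2 D$ ($b{\left(L,D \right)} = 2 D - 2 = -2 + 2 D$)
$100 \cdot 51 + b{\left(4,r{\left(3 \right)} \right)} = 100 \cdot 51 + \left(-2 + 2 \cdot 3\right) = 5100 + \left(-2 + 6\right) = 5100 + 4 = 5104$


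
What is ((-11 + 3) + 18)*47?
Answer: 470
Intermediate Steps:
((-11 + 3) + 18)*47 = (-8 + 18)*47 = 10*47 = 470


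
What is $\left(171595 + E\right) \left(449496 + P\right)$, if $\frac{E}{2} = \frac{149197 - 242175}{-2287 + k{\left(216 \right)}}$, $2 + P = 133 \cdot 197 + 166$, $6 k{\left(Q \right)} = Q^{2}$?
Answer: $\frac{448117827363139}{5489} \approx 8.1639 \cdot 10^{10}$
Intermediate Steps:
$k{\left(Q \right)} = \frac{Q^{2}}{6}$
$P = 26365$ ($P = -2 + \left(133 \cdot 197 + 166\right) = -2 + \left(26201 + 166\right) = -2 + 26367 = 26365$)
$E = - \frac{185956}{5489}$ ($E = 2 \frac{149197 - 242175}{-2287 + \frac{216^{2}}{6}} = 2 \left(- \frac{92978}{-2287 + \frac{1}{6} \cdot 46656}\right) = 2 \left(- \frac{92978}{-2287 + 7776}\right) = 2 \left(- \frac{92978}{5489}\right) = - \frac{185956}{5489} \approx -33.878$)
$\left(171595 + E\right) \left(449496 + P\right) = \left(171595 - \frac{185956}{5489}\right) \left(449496 + 26365\right) = \frac{941698999}{5489} \cdot 475861 = \frac{448117827363139}{5489}$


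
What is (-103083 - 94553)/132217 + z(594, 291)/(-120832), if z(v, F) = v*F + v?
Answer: -5851690921/1997005568 ≈ -2.9302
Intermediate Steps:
z(v, F) = v + F*v (z(v, F) = F*v + v = v + F*v)
(-103083 - 94553)/132217 + z(594, 291)/(-120832) = (-103083 - 94553)/132217 + (594*(1 + 291))/(-120832) = -197636*1/132217 + (594*292)*(-1/120832) = -197636/132217 + 173448*(-1/120832) = -197636/132217 - 21681/15104 = -5851690921/1997005568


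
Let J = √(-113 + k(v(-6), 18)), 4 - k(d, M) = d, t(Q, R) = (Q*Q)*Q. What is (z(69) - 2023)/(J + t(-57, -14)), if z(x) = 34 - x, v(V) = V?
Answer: 190563597/17148223676 + 1029*I*√103/17148223676 ≈ 0.011113 + 6.09e-7*I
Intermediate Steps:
t(Q, R) = Q³ (t(Q, R) = Q²*Q = Q³)
k(d, M) = 4 - d
J = I*√103 (J = √(-113 + (4 - 1*(-6))) = √(-113 + (4 + 6)) = √(-113 + 10) = √(-103) = I*√103 ≈ 10.149*I)
(z(69) - 2023)/(J + t(-57, -14)) = ((34 - 1*69) - 2023)/(I*√103 + (-57)³) = ((34 - 69) - 2023)/(I*√103 - 185193) = (-35 - 2023)/(-185193 + I*√103) = -2058/(-185193 + I*√103)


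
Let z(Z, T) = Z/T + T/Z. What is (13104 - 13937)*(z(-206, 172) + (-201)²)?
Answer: -298092426149/8858 ≈ -3.3652e+7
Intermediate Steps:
z(Z, T) = T/Z + Z/T
(13104 - 13937)*(z(-206, 172) + (-201)²) = (13104 - 13937)*((172/(-206) - 206/172) + (-201)²) = -833*((172*(-1/206) - 206*1/172) + 40401) = -833*((-86/103 - 103/86) + 40401) = -833*(-18005/8858 + 40401) = -833*357854053/8858 = -298092426149/8858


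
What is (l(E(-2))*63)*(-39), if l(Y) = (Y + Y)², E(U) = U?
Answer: -39312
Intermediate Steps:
l(Y) = 4*Y² (l(Y) = (2*Y)² = 4*Y²)
(l(E(-2))*63)*(-39) = ((4*(-2)²)*63)*(-39) = ((4*4)*63)*(-39) = (16*63)*(-39) = 1008*(-39) = -39312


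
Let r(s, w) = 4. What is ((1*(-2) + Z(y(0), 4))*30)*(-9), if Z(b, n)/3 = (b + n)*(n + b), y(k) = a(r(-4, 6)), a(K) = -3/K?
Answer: -64125/8 ≈ -8015.6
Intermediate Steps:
y(k) = -¾ (y(k) = -3/4 = -3*¼ = -¾)
Z(b, n) = 3*(b + n)² (Z(b, n) = 3*((b + n)*(n + b)) = 3*((b + n)*(b + n)) = 3*(b + n)²)
((1*(-2) + Z(y(0), 4))*30)*(-9) = ((1*(-2) + 3*(-¾ + 4)²)*30)*(-9) = ((-2 + 3*(13/4)²)*30)*(-9) = ((-2 + 3*(169/16))*30)*(-9) = ((-2 + 507/16)*30)*(-9) = ((475/16)*30)*(-9) = (7125/8)*(-9) = -64125/8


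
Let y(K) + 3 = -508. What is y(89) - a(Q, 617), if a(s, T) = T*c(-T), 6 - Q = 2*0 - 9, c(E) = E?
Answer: 380178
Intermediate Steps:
y(K) = -511 (y(K) = -3 - 508 = -511)
Q = 15 (Q = 6 - (2*0 - 9) = 6 - (0 - 9) = 6 - 1*(-9) = 6 + 9 = 15)
a(s, T) = -T² (a(s, T) = T*(-T) = -T²)
y(89) - a(Q, 617) = -511 - (-1)*617² = -511 - (-1)*380689 = -511 - 1*(-380689) = -511 + 380689 = 380178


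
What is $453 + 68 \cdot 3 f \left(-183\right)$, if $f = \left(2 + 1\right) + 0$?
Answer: $-111543$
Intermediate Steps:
$f = 3$ ($f = 3 + 0 = 3$)
$453 + 68 \cdot 3 f \left(-183\right) = 453 + 68 \cdot 3 \cdot 3 \left(-183\right) = 453 + 68 \cdot 9 \left(-183\right) = 453 + 612 \left(-183\right) = 453 - 111996 = -111543$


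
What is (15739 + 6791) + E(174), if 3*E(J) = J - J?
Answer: 22530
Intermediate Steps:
E(J) = 0 (E(J) = (J - J)/3 = (⅓)*0 = 0)
(15739 + 6791) + E(174) = (15739 + 6791) + 0 = 22530 + 0 = 22530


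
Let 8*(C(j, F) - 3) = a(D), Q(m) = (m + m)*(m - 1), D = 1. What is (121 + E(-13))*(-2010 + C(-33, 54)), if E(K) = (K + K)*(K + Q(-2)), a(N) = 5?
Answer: -2359497/8 ≈ -2.9494e+5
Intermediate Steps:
Q(m) = 2*m*(-1 + m) (Q(m) = (2*m)*(-1 + m) = 2*m*(-1 + m))
C(j, F) = 29/8 (C(j, F) = 3 + (1/8)*5 = 3 + 5/8 = 29/8)
E(K) = 2*K*(12 + K) (E(K) = (K + K)*(K + 2*(-2)*(-1 - 2)) = (2*K)*(K + 2*(-2)*(-3)) = (2*K)*(K + 12) = (2*K)*(12 + K) = 2*K*(12 + K))
(121 + E(-13))*(-2010 + C(-33, 54)) = (121 + 2*(-13)*(12 - 13))*(-2010 + 29/8) = (121 + 2*(-13)*(-1))*(-16051/8) = (121 + 26)*(-16051/8) = 147*(-16051/8) = -2359497/8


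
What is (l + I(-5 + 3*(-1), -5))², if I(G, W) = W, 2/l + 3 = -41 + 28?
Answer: 1681/64 ≈ 26.266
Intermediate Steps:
l = -⅛ (l = 2/(-3 + (-41 + 28)) = 2/(-3 - 13) = 2/(-16) = 2*(-1/16) = -⅛ ≈ -0.12500)
(l + I(-5 + 3*(-1), -5))² = (-⅛ - 5)² = (-41/8)² = 1681/64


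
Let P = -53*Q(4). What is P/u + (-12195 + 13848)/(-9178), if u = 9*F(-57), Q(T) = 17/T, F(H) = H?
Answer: 2438711/9416628 ≈ 0.25898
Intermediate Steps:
u = -513 (u = 9*(-57) = -513)
P = -901/4 ≈ -225.25
P/u + (-12195 + 13848)/(-9178) = -901/4/(-513) + (-12195 + 13848)/(-9178) = -901/4*(-1/513) + 1653*(-1/9178) = 901/2052 - 1653/9178 = 2438711/9416628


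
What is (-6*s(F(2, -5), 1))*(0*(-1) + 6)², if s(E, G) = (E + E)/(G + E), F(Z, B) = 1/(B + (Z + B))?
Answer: 432/7 ≈ 61.714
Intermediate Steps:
F(Z, B) = 1/(Z + 2*B) (F(Z, B) = 1/(B + (B + Z)) = 1/(Z + 2*B))
s(E, G) = 2*E/(E + G) (s(E, G) = (2*E)/(E + G) = 2*E/(E + G))
(-6*s(F(2, -5), 1))*(0*(-1) + 6)² = (-12/((2 + 2*(-5))*(1/(2 + 2*(-5)) + 1)))*(0*(-1) + 6)² = (-12/((2 - 10)*(1/(2 - 10) + 1)))*(0 + 6)² = -12/((-8)*(1/(-8) + 1))*6² = -12*(-1)/(8*(-⅛ + 1))*36 = -12*(-1)/(8*7/8)*36 = -12*(-1)*8/(8*7)*36 = -6*(-2/7)*36 = (12/7)*36 = 432/7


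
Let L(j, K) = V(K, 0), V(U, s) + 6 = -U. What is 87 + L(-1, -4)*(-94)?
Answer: 275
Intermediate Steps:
V(U, s) = -6 - U
L(j, K) = -6 - K
87 + L(-1, -4)*(-94) = 87 + (-6 - 1*(-4))*(-94) = 87 + (-6 + 4)*(-94) = 87 - 2*(-94) = 87 + 188 = 275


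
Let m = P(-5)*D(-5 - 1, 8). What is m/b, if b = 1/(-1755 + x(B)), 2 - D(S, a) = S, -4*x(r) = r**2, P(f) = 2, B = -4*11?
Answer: -35824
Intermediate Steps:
B = -44
x(r) = -r**2/4
D(S, a) = 2 - S
m = 16 (m = 2*(2 - (-5 - 1)) = 2*(2 - 1*(-6)) = 2*(2 + 6) = 2*8 = 16)
b = -1/2239 (b = 1/(-1755 - 1/4*(-44)**2) = 1/(-1755 - 1/4*1936) = 1/(-1755 - 484) = 1/(-2239) = -1/2239 ≈ -0.00044663)
m/b = 16/(-1/2239) = 16*(-2239) = -35824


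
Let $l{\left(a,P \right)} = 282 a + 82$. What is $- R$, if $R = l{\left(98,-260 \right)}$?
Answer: $-27718$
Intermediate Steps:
$l{\left(a,P \right)} = 82 + 282 a$
$R = 27718$ ($R = 82 + 282 \cdot 98 = 82 + 27636 = 27718$)
$- R = \left(-1\right) 27718 = -27718$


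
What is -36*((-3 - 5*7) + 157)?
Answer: -4284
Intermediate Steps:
-36*((-3 - 5*7) + 157) = -36*((-3 - 35) + 157) = -36*(-38 + 157) = -36*119 = -4284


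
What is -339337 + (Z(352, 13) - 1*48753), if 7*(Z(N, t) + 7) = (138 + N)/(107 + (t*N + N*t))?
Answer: -3593390053/9259 ≈ -3.8810e+5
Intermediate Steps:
Z(N, t) = -7 + (138 + N)/(7*(107 + 2*N*t)) (Z(N, t) = -7 + ((138 + N)/(107 + (t*N + N*t)))/7 = -7 + ((138 + N)/(107 + (N*t + N*t)))/7 = -7 + ((138 + N)/(107 + 2*N*t))/7 = -7 + (138 + N)/(7*(107 + 2*N*t)))
-339337 + (Z(352, 13) - 1*48753) = -339337 + ((-5105 + 352 - 98*352*13)/(7*(107 + 2*352*13)) - 1*48753) = -339337 + ((-5105 + 352 - 448448)/(7*(107 + 9152)) - 48753) = -339337 + ((⅐)*(-453201)/9259 - 48753) = -339337 + ((⅐)*(1/9259)*(-453201) - 48753) = -339337 + (-64743/9259 - 48753) = -339337 - 451468770/9259 = -3593390053/9259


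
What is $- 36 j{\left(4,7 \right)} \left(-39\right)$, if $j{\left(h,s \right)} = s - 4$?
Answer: $4212$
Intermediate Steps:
$j{\left(h,s \right)} = -4 + s$ ($j{\left(h,s \right)} = s - 4 = -4 + s$)
$- 36 j{\left(4,7 \right)} \left(-39\right) = - 36 \left(-4 + 7\right) \left(-39\right) = \left(-36\right) 3 \left(-39\right) = \left(-108\right) \left(-39\right) = 4212$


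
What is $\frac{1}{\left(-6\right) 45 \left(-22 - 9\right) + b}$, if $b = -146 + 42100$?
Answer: $\frac{1}{50324} \approx 1.9871 \cdot 10^{-5}$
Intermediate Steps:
$b = 41954$
$\frac{1}{\left(-6\right) 45 \left(-22 - 9\right) + b} = \frac{1}{\left(-6\right) 45 \left(-22 - 9\right) + 41954} = \frac{1}{- 270 \left(-22 - 9\right) + 41954} = \frac{1}{\left(-270\right) \left(-31\right) + 41954} = \frac{1}{8370 + 41954} = \frac{1}{50324}$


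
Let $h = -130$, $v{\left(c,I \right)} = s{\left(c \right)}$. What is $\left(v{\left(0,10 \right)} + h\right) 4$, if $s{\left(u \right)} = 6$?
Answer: $-496$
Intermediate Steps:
$v{\left(c,I \right)} = 6$
$\left(v{\left(0,10 \right)} + h\right) 4 = \left(6 - 130\right) 4 = \left(-124\right) 4 = -496$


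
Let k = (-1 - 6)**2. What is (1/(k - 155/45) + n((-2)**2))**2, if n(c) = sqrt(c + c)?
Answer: 1344881/168100 + 18*sqrt(2)/205 ≈ 8.1247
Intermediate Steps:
n(c) = sqrt(2)*sqrt(c) (n(c) = sqrt(2*c) = sqrt(2)*sqrt(c))
k = 49 (k = (-7)**2 = 49)
(1/(k - 155/45) + n((-2)**2))**2 = (1/(49 - 155/45) + sqrt(2)*sqrt((-2)**2))**2 = (1/(49 - 155*1/45) + sqrt(2)*sqrt(4))**2 = (1/(49 - 31/9) + sqrt(2)*2)**2 = (1/(410/9) + 2*sqrt(2))**2 = (9/410 + 2*sqrt(2))**2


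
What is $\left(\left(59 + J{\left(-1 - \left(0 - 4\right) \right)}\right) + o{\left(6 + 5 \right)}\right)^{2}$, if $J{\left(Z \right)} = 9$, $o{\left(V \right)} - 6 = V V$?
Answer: $38025$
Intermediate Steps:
$o{\left(V \right)} = 6 + V^{2}$ ($o{\left(V \right)} = 6 + V V = 6 + V^{2}$)
$\left(\left(59 + J{\left(-1 - \left(0 - 4\right) \right)}\right) + o{\left(6 + 5 \right)}\right)^{2} = \left(\left(59 + 9\right) + \left(6 + \left(6 + 5\right)^{2}\right)\right)^{2} = \left(68 + \left(6 + 11^{2}\right)\right)^{2} = \left(68 + \left(6 + 121\right)\right)^{2} = \left(68 + 127\right)^{2} = 195^{2} = 38025$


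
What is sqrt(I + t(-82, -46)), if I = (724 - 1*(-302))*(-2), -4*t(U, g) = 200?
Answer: I*sqrt(2102) ≈ 45.848*I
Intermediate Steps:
t(U, g) = -50 (t(U, g) = -1/4*200 = -50)
I = -2052 (I = (724 + 302)*(-2) = 1026*(-2) = -2052)
sqrt(I + t(-82, -46)) = sqrt(-2052 - 50) = sqrt(-2102) = I*sqrt(2102)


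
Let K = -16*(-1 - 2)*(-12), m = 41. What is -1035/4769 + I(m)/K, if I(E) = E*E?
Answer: -8612849/2746944 ≈ -3.1354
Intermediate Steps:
K = -576 (K = -16*(-3)*(-12) = 48*(-12) = -576)
I(E) = E²
-1035/4769 + I(m)/K = -1035/4769 + 41²/(-576) = -1035*1/4769 + 1681*(-1/576) = -1035/4769 - 1681/576 = -8612849/2746944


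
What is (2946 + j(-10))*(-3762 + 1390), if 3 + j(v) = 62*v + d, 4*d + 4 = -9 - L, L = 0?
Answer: -5502447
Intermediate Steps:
d = -13/4 (d = -1 + (-9 - 1*0)/4 = -1 + (-9 + 0)/4 = -1 + (¼)*(-9) = -1 - 9/4 = -13/4 ≈ -3.2500)
j(v) = -25/4 + 62*v (j(v) = -3 + (62*v - 13/4) = -3 + (-13/4 + 62*v) = -25/4 + 62*v)
(2946 + j(-10))*(-3762 + 1390) = (2946 + (-25/4 + 62*(-10)))*(-3762 + 1390) = (2946 + (-25/4 - 620))*(-2372) = (2946 - 2505/4)*(-2372) = (9279/4)*(-2372) = -5502447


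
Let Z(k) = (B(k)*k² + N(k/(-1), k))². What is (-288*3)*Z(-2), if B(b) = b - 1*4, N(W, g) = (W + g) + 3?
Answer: -381024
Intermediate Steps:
N(W, g) = 3 + W + g
B(b) = -4 + b (B(b) = b - 4 = -4 + b)
Z(k) = (3 + k²*(-4 + k))² (Z(k) = ((-4 + k)*k² + (3 + k/(-1) + k))² = (k²*(-4 + k) + (3 + k*(-1) + k))² = (k²*(-4 + k) + (3 - k + k))² = (k²*(-4 + k) + 3)² = (3 + k²*(-4 + k))²)
(-288*3)*Z(-2) = (-288*3)*(3 + (-2)²*(-4 - 2))² = (-32*27)*(3 + 4*(-6))² = -864*(3 - 24)² = -864*(-21)² = -864*441 = -381024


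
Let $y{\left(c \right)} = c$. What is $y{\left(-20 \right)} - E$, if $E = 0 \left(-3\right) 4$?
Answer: $-20$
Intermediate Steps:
$E = 0$ ($E = 0 \cdot 4 = 0$)
$y{\left(-20 \right)} - E = -20 - 0 = -20 + 0 = -20$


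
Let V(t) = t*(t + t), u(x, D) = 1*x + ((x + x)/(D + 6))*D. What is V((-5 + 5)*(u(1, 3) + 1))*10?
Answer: 0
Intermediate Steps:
u(x, D) = x + 2*D*x/(6 + D) (u(x, D) = x + ((2*x)/(6 + D))*D = x + (2*x/(6 + D))*D = x + 2*D*x/(6 + D))
V(t) = 2*t² (V(t) = t*(2*t) = 2*t²)
V((-5 + 5)*(u(1, 3) + 1))*10 = (2*((-5 + 5)*(3*1*(2 + 3)/(6 + 3) + 1))²)*10 = (2*(0*(3*1*5/9 + 1))²)*10 = (2*(0*(3*1*(⅑)*5 + 1))²)*10 = (2*(0*(5/3 + 1))²)*10 = (2*(0*(8/3))²)*10 = (2*0²)*10 = (2*0)*10 = 0*10 = 0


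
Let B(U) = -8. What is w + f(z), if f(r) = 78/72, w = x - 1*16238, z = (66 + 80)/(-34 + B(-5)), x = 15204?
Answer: -12395/12 ≈ -1032.9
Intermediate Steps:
z = -73/21 (z = (66 + 80)/(-34 - 8) = 146/(-42) = 146*(-1/42) = -73/21 ≈ -3.4762)
w = -1034 (w = 15204 - 1*16238 = 15204 - 16238 = -1034)
f(r) = 13/12 (f(r) = 78*(1/72) = 13/12)
w + f(z) = -1034 + 13/12 = -12395/12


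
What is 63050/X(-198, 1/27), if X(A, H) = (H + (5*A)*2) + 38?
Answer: -1702350/52433 ≈ -32.467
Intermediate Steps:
X(A, H) = 38 + H + 10*A (X(A, H) = (H + 10*A) + 38 = 38 + H + 10*A)
63050/X(-198, 1/27) = 63050/(38 + 1/27 + 10*(-198)) = 63050/(38 + 1/27 - 1980) = 63050/(-52433/27) = 63050*(-27/52433) = -1702350/52433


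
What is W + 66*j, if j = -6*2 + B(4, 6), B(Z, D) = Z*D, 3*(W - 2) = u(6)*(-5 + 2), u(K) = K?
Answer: 788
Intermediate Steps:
W = -4 (W = 2 + (6*(-5 + 2))/3 = 2 + (6*(-3))/3 = 2 + (⅓)*(-18) = 2 - 6 = -4)
B(Z, D) = D*Z
j = 12 (j = -6*2 + 6*4 = -12 + 24 = 12)
W + 66*j = -4 + 66*12 = -4 + 792 = 788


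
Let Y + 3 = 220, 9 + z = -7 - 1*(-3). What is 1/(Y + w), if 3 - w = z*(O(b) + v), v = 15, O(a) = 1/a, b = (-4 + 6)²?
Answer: 4/1673 ≈ 0.0023909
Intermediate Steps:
z = -13 (z = -9 + (-7 - 1*(-3)) = -9 + (-7 + 3) = -9 - 4 = -13)
b = 4 (b = 2² = 4)
Y = 217 (Y = -3 + 220 = 217)
w = 805/4 (w = 3 - (-13)*(1/4 + 15) = 3 - (-13)*(¼ + 15) = 3 - (-13)*61/4 = 3 - 1*(-793/4) = 3 + 793/4 = 805/4 ≈ 201.25)
1/(Y + w) = 1/(217 + 805/4) = 1/(1673/4) = 4/1673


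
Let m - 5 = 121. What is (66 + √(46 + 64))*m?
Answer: 8316 + 126*√110 ≈ 9637.5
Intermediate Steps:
m = 126 (m = 5 + 121 = 126)
(66 + √(46 + 64))*m = (66 + √(46 + 64))*126 = (66 + √110)*126 = 8316 + 126*√110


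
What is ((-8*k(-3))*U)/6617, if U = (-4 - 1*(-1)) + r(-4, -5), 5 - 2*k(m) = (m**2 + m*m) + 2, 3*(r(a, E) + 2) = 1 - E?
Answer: -180/6617 ≈ -0.027203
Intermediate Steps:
r(a, E) = -5/3 - E/3 (r(a, E) = -2 + (1 - E)/3 = -2 + (1/3 - E/3) = -5/3 - E/3)
k(m) = 3/2 - m**2 (k(m) = 5/2 - ((m**2 + m*m) + 2)/2 = 5/2 - ((m**2 + m**2) + 2)/2 = 5/2 - (2*m**2 + 2)/2 = 5/2 - (2 + 2*m**2)/2 = 5/2 + (-1 - m**2) = 3/2 - m**2)
U = -3 (U = (-4 - 1*(-1)) + (-5/3 - 1/3*(-5)) = (-4 + 1) + (-5/3 + 5/3) = -3 + 0 = -3)
((-8*k(-3))*U)/6617 = (-8*(3/2 - 1*(-3)**2)*(-3))/6617 = (-8*(3/2 - 1*9)*(-3))*(1/6617) = (-8*(3/2 - 9)*(-3))*(1/6617) = (-8*(-15/2)*(-3))*(1/6617) = (60*(-3))*(1/6617) = -180*1/6617 = -180/6617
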